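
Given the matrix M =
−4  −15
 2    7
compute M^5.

tr M = 3 and det M = 2, so the characteristic polynomial is λ² − (3)λ + (2) with roots 2 and 1.
Eigenvectors give P = [[−5, −3], [2, 1]] with P⁻¹ = [[1, 3], [−2, −5]], and M = P·diag(2, 1)·P⁻¹.
Then M^5 = P·diag(32, 1)·P⁻¹ = [[−160, −3], [64, 1]] · [[1, 3], [−2, −5]] = [[−154, −465], [62, 187]].

[[−154, −465], [62, 187]]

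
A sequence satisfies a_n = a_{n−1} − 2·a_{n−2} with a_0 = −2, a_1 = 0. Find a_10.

−68

With companion matrix T = [[1, −2], [1, 0]], [a_n, a_{n−1}]ᵀ = T·[a_{n−1}, a_{n−2}]ᵀ, so [a_10, a_9]ᵀ = T⁹·[a_1, a_0]ᵀ.
T⁹ = [[−11, 34], [−17, 6]], giving [a_10, a_9]ᵀ = [[−68], [−12]].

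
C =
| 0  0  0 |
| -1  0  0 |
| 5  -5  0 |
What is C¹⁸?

C is strictly triangular, hence nilpotent: C³ = 0, so C¹⁸ = 0.

[[0, 0, 0], [0, 0, 0], [0, 0, 0]]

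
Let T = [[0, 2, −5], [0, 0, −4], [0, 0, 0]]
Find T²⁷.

T is strictly triangular, hence nilpotent: T³ = 0, so T²⁷ = 0.

[[0, 0, 0], [0, 0, 0], [0, 0, 0]]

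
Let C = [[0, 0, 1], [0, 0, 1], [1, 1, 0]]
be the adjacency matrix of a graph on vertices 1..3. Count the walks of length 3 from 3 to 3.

0

The number of length-3 walks from vertex 3 to vertex 3 is entry (3,3) of C^3, where C is the adjacency matrix.
C^2 = [[1, 1, 0], [1, 1, 0], [0, 0, 2]]
C^3 = [[0, 0, 2], [0, 0, 2], [2, 2, 0]]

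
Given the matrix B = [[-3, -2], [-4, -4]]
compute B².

[[17, 14], [28, 24]]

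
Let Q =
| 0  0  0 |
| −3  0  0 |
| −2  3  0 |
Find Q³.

Q is strictly triangular, hence nilpotent: Q³ = 0, so Q³ = 0.

[[0, 0, 0], [0, 0, 0], [0, 0, 0]]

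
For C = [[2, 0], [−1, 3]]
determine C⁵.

tr C = 5 and det C = 6, so the characteristic polynomial is λ² − (5)λ + (6) with roots 2 and 3.
Eigenvectors give P = [[1, 0], [1, 1]] with P⁻¹ = [[1, 0], [−1, 1]], and C = P·diag(2, 3)·P⁻¹.
Then C⁵ = P·diag(32, 243)·P⁻¹ = [[32, 0], [32, 243]] · [[1, 0], [−1, 1]] = [[32, 0], [−211, 243]].

[[32, 0], [−211, 243]]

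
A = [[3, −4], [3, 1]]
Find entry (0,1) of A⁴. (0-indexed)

224

A² = [[−3, −16], [12, −11]]
A³ = [[−57, −4], [3, −59]]
A⁴ = [[−183, 224], [−168, −71]]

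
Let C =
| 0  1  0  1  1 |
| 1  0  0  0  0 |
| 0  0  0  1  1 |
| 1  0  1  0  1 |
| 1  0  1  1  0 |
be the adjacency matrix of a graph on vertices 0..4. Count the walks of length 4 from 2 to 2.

The number of length-4 walks from vertex 2 to vertex 2 is entry (2,2) of C⁴, where C is the adjacency matrix.
C² = [[3, 0, 2, 1, 1], [0, 1, 0, 1, 1], [2, 0, 2, 1, 1], [1, 1, 1, 3, 2], [1, 1, 1, 2, 3]]
C³ = [[2, 3, 2, 6, 6], [3, 0, 2, 1, 1], [2, 2, 2, 5, 5], [6, 1, 5, 4, 5], [6, 1, 5, 5, 4]]
C⁴ = [[15, 2, 12, 10, 10], [2, 3, 2, 6, 6], [12, 2, 10, 9, 9], [10, 6, 9, 16, 15], [10, 6, 9, 15, 16]]

10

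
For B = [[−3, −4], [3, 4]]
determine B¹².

B² = B (a projection; rank 1, trace 1), so B¹² = B.

[[−3, −4], [3, 4]]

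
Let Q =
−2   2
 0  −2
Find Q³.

[[−8, 24], [0, −8]]

Q² = [[4, −8], [0, 4]]
Q³ = [[−8, 24], [0, −8]]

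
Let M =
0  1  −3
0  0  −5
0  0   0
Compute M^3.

M is strictly triangular, hence nilpotent: M^3 = 0, so M^3 = 0.

[[0, 0, 0], [0, 0, 0], [0, 0, 0]]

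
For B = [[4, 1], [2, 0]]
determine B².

[[18, 4], [8, 2]]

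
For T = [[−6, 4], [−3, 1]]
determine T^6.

tr T = −5 and det T = 6, so the characteristic polynomial is λ² − (−5)λ + (6) with roots −2 and −3.
Eigenvectors give P = [[1, −4], [1, −3]] with P⁻¹ = [[−3, 4], [−1, 1]], and T = P·diag(−2, −3)·P⁻¹.
Then T^6 = P·diag(64, 729)·P⁻¹ = [[64, −2916], [64, −2187]] · [[−3, 4], [−1, 1]] = [[2724, −2660], [1995, −1931]].

[[2724, −2660], [1995, −1931]]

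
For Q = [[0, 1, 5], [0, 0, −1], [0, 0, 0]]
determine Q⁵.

[[0, 0, 0], [0, 0, 0], [0, 0, 0]]

Q is strictly triangular, hence nilpotent: Q³ = 0, so Q⁵ = 0.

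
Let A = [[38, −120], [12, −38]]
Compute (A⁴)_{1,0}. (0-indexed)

0

tr A = 0 and det A = −4, so the characteristic polynomial is λ² − (0)λ + (−4) with roots −2 and 2.
Eigenvectors give P = [[3, 10], [1, 3]] with P⁻¹ = [[−3, 10], [1, −3]], and A = P·diag(−2, 2)·P⁻¹.
Then A⁴ = P·diag(16, 16)·P⁻¹ = [[48, 160], [16, 48]] · [[−3, 10], [1, −3]] = [[16, 0], [0, 16]].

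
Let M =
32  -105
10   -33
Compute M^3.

tr M = -1 and det M = -6, so the characteristic polynomial is λ² − (-1)λ + (-6) with roots 2 and -3.
Eigenvectors give P = [[7, 3], [2, 1]] with P⁻¹ = [[1, -3], [-2, 7]], and M = P·diag(2, -3)·P⁻¹.
Then M^3 = P·diag(8, -27)·P⁻¹ = [[56, -81], [16, -27]] · [[1, -3], [-2, 7]] = [[218, -735], [70, -237]].

[[218, -735], [70, -237]]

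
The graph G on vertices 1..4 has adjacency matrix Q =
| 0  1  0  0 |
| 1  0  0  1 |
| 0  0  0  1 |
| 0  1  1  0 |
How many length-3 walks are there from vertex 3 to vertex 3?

0

The number of length-3 walks from vertex 3 to vertex 3 is entry (3,3) of Q³, where Q is the adjacency matrix.
Q² = [[1, 0, 0, 1], [0, 2, 1, 0], [0, 1, 1, 0], [1, 0, 0, 2]]
Q³ = [[0, 2, 1, 0], [2, 0, 0, 3], [1, 0, 0, 2], [0, 3, 2, 0]]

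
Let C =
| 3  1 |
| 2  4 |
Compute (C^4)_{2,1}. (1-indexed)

406

C^2 = [[11, 7], [14, 18]]
C^3 = [[47, 39], [78, 86]]
C^4 = [[219, 203], [406, 422]]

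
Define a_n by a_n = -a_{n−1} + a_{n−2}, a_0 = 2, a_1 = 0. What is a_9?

With companion matrix Q = [[-1, 1], [1, 0]], [a_n, a_{n−1}]ᵀ = Q·[a_{n−1}, a_{n−2}]ᵀ, so [a_9, a_8]ᵀ = Q⁸·[a_1, a_0]ᵀ.
Q⁸ = [[34, -21], [-21, 13]], giving [a_9, a_8]ᵀ = [[-42], [26]].

-42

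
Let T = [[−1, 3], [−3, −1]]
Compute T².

[[−8, −6], [6, −8]]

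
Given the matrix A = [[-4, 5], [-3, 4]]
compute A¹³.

A² = I (check: tr A = 0 and det A = -1), so A¹³ = A since 13 is odd.

[[-4, 5], [-3, 4]]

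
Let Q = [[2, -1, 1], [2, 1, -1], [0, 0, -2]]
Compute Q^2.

[[2, -3, 1], [6, -1, 3], [0, 0, 4]]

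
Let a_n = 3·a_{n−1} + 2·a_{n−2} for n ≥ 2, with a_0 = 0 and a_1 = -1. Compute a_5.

-139

With companion matrix T = [[3, 2], [1, 0]], [a_n, a_{n−1}]ᵀ = T·[a_{n−1}, a_{n−2}]ᵀ, so [a_5, a_4]ᵀ = T⁴·[a_1, a_0]ᵀ.
T⁴ = [[139, 78], [39, 22]], giving [a_5, a_4]ᵀ = [[-139], [-39]].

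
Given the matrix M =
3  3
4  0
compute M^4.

[[549, 297], [396, 252]]

M^2 = [[21, 9], [12, 12]]
M^3 = [[99, 63], [84, 36]]
M^4 = [[549, 297], [396, 252]]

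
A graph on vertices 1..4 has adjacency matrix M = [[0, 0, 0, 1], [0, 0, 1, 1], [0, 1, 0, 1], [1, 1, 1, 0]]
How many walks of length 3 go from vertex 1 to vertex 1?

The number of length-3 walks from vertex 1 to vertex 1 is entry (1,1) of M³, where M is the adjacency matrix.
M² = [[1, 1, 1, 0], [1, 2, 1, 1], [1, 1, 2, 1], [0, 1, 1, 3]]
M³ = [[0, 1, 1, 3], [1, 2, 3, 4], [1, 3, 2, 4], [3, 4, 4, 2]]

0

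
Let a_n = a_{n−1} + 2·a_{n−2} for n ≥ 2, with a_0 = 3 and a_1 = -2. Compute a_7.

With companion matrix C = [[1, 2], [1, 0]], [a_n, a_{n−1}]ᵀ = C·[a_{n−1}, a_{n−2}]ᵀ, so [a_7, a_6]ᵀ = C⁶·[a_1, a_0]ᵀ.
C⁶ = [[43, 42], [21, 22]], giving [a_7, a_6]ᵀ = [[40], [24]].

40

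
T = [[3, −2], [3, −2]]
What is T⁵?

[[3, −2], [3, −2]]

T² = T (a projection; rank 1, trace 1), so T⁵ = T.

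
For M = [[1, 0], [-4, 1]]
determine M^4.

[[1, 0], [-16, 1]]

M = I + N where N = [[0, 0], [-4, 0]] is strictly lower-triangular, so N^2 = 0.
(I + N)^4 = I + 4·N = [[1, 0], [-16, 1]].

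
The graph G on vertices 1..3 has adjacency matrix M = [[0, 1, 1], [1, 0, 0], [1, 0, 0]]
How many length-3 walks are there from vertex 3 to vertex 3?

The number of length-3 walks from vertex 3 to vertex 3 is entry (3,3) of M³, where M is the adjacency matrix.
M² = [[2, 0, 0], [0, 1, 1], [0, 1, 1]]
M³ = [[0, 2, 2], [2, 0, 0], [2, 0, 0]]

0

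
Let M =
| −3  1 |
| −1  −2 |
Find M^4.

[[39, −55], [55, −16]]

M^2 = [[8, −5], [5, 3]]
M^3 = [[−19, 18], [−18, −1]]
M^4 = [[39, −55], [55, −16]]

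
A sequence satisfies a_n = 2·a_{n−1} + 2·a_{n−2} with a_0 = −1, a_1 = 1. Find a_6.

32

With companion matrix B = [[2, 2], [1, 0]], [a_n, a_{n−1}]ᵀ = B·[a_{n−1}, a_{n−2}]ᵀ, so [a_6, a_5]ᵀ = B⁵·[a_1, a_0]ᵀ.
B⁵ = [[120, 88], [44, 32]], giving [a_6, a_5]ᵀ = [[32], [12]].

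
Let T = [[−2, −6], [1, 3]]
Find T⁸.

T² = T (a projection; rank 1, trace 1), so T⁸ = T.

[[−2, −6], [1, 3]]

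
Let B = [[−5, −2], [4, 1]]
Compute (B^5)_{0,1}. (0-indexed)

−242

tr B = −4 and det B = 3, so the characteristic polynomial is λ² − (−4)λ + (3) with roots −3 and −1.
Eigenvectors give P = [[−1, −1], [1, 2]] with P⁻¹ = [[−2, −1], [1, 1]], and B = P·diag(−3, −1)·P⁻¹.
Then B^5 = P·diag(−243, −1)·P⁻¹ = [[243, 1], [−243, −2]] · [[−2, −1], [1, 1]] = [[−485, −242], [484, 241]].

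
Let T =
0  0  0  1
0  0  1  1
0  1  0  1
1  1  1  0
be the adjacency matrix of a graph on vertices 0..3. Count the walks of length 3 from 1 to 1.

The number of length-3 walks from vertex 1 to vertex 1 is entry (1,1) of T^3, where T is the adjacency matrix.
T^2 = [[1, 1, 1, 0], [1, 2, 1, 1], [1, 1, 2, 1], [0, 1, 1, 3]]
T^3 = [[0, 1, 1, 3], [1, 2, 3, 4], [1, 3, 2, 4], [3, 4, 4, 2]]

2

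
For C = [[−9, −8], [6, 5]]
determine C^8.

[[26241, 26240], [−19680, −19679]]

tr C = −4 and det C = 3, so the characteristic polynomial is λ² − (−4)λ + (3) with roots −3 and −1.
Eigenvectors give P = [[4, −1], [−3, 1]] with P⁻¹ = [[1, 1], [3, 4]], and C = P·diag(−3, −1)·P⁻¹.
Then C^8 = P·diag(6561, 1)·P⁻¹ = [[26244, −1], [−19683, 1]] · [[1, 1], [3, 4]] = [[26241, 26240], [−19680, −19679]].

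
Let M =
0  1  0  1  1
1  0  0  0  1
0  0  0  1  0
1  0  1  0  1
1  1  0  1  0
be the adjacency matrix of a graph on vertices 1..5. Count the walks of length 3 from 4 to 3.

3

The number of length-3 walks from vertex 4 to vertex 3 is entry (4,3) of M³, where M is the adjacency matrix.
M² = [[3, 1, 1, 1, 2], [1, 2, 0, 2, 1], [1, 0, 1, 0, 1], [1, 2, 0, 3, 1], [2, 1, 1, 1, 3]]
M³ = [[4, 5, 1, 6, 5], [5, 2, 2, 2, 5], [1, 2, 0, 3, 1], [6, 2, 3, 2, 6], [5, 5, 1, 6, 4]]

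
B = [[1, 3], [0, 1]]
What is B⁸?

B = I + N where N = [[0, 3], [0, 0]] is strictly upper-triangular, so N² = 0.
(I + N)⁸ = I + 8·N = [[1, 24], [0, 1]].

[[1, 24], [0, 1]]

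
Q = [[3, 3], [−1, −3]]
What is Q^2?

[[6, 0], [0, 6]]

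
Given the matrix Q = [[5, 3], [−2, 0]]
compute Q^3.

tr Q = 5 and det Q = 6, so the characteristic polynomial is λ² − (5)λ + (6) with roots 3 and 2.
Eigenvectors give P = [[3, −1], [−2, 1]] with P⁻¹ = [[1, 1], [2, 3]], and Q = P·diag(3, 2)·P⁻¹.
Then Q^3 = P·diag(27, 8)·P⁻¹ = [[81, −8], [−54, 8]] · [[1, 1], [2, 3]] = [[65, 57], [−38, −30]].

[[65, 57], [−38, −30]]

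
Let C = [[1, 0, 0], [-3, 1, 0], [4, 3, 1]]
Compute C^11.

C = I + N where N = [[0, 0, 0], [-3, 0, 0], [4, 3, 0]] is strictly lower-triangular, so N^3 = 0.
(I + N)^11 = I + 11·N + 55·N^2 = [[1, 0, 0], [-33, 1, 0], [-451, 33, 1]].

[[1, 0, 0], [-33, 1, 0], [-451, 33, 1]]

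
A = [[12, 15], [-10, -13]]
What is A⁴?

tr A = -1 and det A = -6, so the characteristic polynomial is λ² − (-1)λ + (-6) with roots -3 and 2.
Eigenvectors give P = [[-1, 3], [1, -2]] with P⁻¹ = [[2, 3], [1, 1]], and A = P·diag(-3, 2)·P⁻¹.
Then A⁴ = P·diag(81, 16)·P⁻¹ = [[-81, 48], [81, -32]] · [[2, 3], [1, 1]] = [[-114, -195], [130, 211]].

[[-114, -195], [130, 211]]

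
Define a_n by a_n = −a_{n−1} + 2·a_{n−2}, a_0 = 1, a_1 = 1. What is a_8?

1

With companion matrix T = [[−1, 2], [1, 0]], [a_n, a_{n−1}]ᵀ = T·[a_{n−1}, a_{n−2}]ᵀ, so [a_8, a_7]ᵀ = T⁷·[a_1, a_0]ᵀ.
T⁷ = [[−85, 86], [43, −42]], giving [a_8, a_7]ᵀ = [[1], [1]].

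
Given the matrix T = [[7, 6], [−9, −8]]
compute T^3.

[[19, 18], [−27, −26]]

tr T = −1 and det T = −2, so the characteristic polynomial is λ² − (−1)λ + (−2) with roots −2 and 1.
Eigenvectors give P = [[−2, −1], [3, 1]] with P⁻¹ = [[1, 1], [−3, −2]], and T = P·diag(−2, 1)·P⁻¹.
Then T^3 = P·diag(−8, 1)·P⁻¹ = [[16, −1], [−24, 1]] · [[1, 1], [−3, −2]] = [[19, 18], [−27, −26]].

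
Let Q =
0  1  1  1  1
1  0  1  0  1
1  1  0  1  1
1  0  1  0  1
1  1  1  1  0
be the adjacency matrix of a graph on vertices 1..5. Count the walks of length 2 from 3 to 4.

The number of length-2 walks from vertex 3 to vertex 4 is entry (3,4) of Q^2, where Q is the adjacency matrix.
Q^2 = [[4, 2, 3, 2, 3], [2, 3, 2, 3, 2], [3, 2, 4, 2, 3], [2, 3, 2, 3, 2], [3, 2, 3, 2, 4]]

2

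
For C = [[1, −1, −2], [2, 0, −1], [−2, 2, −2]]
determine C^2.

[[3, −5, 3], [4, −4, −2], [6, −2, 6]]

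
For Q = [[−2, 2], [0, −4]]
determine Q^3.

[[−8, 56], [0, −64]]

Q^2 = [[4, −12], [0, 16]]
Q^3 = [[−8, 56], [0, −64]]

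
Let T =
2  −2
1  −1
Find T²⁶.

[[2, −2], [1, −1]]

T² = T (a projection; rank 1, trace 1), so T²⁶ = T.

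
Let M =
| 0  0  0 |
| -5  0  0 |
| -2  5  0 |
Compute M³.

[[0, 0, 0], [0, 0, 0], [0, 0, 0]]

M is strictly triangular, hence nilpotent: M³ = 0, so M³ = 0.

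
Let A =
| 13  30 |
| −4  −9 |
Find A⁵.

[[1453, 3630], [−484, −1209]]

tr A = 4 and det A = 3, so the characteristic polynomial is λ² − (4)λ + (3) with roots 3 and 1.
Eigenvectors give P = [[−3, −5], [1, 2]] with P⁻¹ = [[−2, −5], [1, 3]], and A = P·diag(3, 1)·P⁻¹.
Then A⁵ = P·diag(243, 1)·P⁻¹ = [[−729, −5], [243, 2]] · [[−2, −5], [1, 3]] = [[1453, 3630], [−484, −1209]].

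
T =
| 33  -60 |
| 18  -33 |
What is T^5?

tr T = 0 and det T = -9, so the characteristic polynomial is λ² − (0)λ + (-9) with roots 3 and -3.
Eigenvectors give P = [[-2, -5], [-1, -3]] with P⁻¹ = [[-3, 5], [1, -2]], and T = P·diag(3, -3)·P⁻¹.
Then T^5 = P·diag(243, -243)·P⁻¹ = [[-486, 1215], [-243, 729]] · [[-3, 5], [1, -2]] = [[2673, -4860], [1458, -2673]].

[[2673, -4860], [1458, -2673]]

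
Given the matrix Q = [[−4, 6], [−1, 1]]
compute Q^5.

tr Q = −3 and det Q = 2, so the characteristic polynomial is λ² − (−3)λ + (2) with roots −1 and −2.
Eigenvectors give P = [[−2, 3], [−1, 1]] with P⁻¹ = [[1, −3], [1, −2]], and Q = P·diag(−1, −2)·P⁻¹.
Then Q^5 = P·diag(−1, −32)·P⁻¹ = [[2, −96], [1, −32]] · [[1, −3], [1, −2]] = [[−94, 186], [−31, 61]].

[[−94, 186], [−31, 61]]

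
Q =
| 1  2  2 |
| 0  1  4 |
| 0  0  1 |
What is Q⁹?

Q = I + N where N = [[0, 2, 2], [0, 0, 4], [0, 0, 0]] is strictly upper-triangular, so N³ = 0.
(I + N)⁹ = I + 9·N + 36·N² = [[1, 18, 306], [0, 1, 36], [0, 0, 1]].

[[1, 18, 306], [0, 1, 36], [0, 0, 1]]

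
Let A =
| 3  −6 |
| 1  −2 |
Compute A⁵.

[[3, −6], [1, −2]]

A² = A (a projection; rank 1, trace 1), so A⁵ = A.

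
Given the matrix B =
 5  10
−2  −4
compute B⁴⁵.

B² = B (a projection; rank 1, trace 1), so B⁴⁵ = B.

[[5, 10], [−2, −4]]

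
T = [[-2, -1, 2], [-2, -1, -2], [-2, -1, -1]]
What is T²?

[[2, 1, -4], [10, 5, 0], [8, 4, -1]]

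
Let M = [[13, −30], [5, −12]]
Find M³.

[[97, −210], [35, −78]]

tr M = 1 and det M = −6, so the characteristic polynomial is λ² − (1)λ + (−6) with roots −2 and 3.
Eigenvectors give P = [[2, 3], [1, 1]] with P⁻¹ = [[−1, 3], [1, −2]], and M = P·diag(−2, 3)·P⁻¹.
Then M³ = P·diag(−8, 27)·P⁻¹ = [[−16, 81], [−8, 27]] · [[−1, 3], [1, −2]] = [[97, −210], [35, −78]].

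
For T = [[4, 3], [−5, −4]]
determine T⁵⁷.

T² = I (check: tr T = 0 and det T = −1), so T⁵⁷ = T since 57 is odd.

[[4, 3], [−5, −4]]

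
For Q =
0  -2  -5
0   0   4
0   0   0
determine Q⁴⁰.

[[0, 0, 0], [0, 0, 0], [0, 0, 0]]

Q is strictly triangular, hence nilpotent: Q³ = 0, so Q⁴⁰ = 0.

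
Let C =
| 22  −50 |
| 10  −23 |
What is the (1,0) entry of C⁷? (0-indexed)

tr C = −1 and det C = −6, so the characteristic polynomial is λ² − (−1)λ + (−6) with roots −3 and 2.
Eigenvectors give P = [[2, 5], [1, 2]] with P⁻¹ = [[−2, 5], [1, −2]], and C = P·diag(−3, 2)·P⁻¹.
Then C⁷ = P·diag(−2187, 128)·P⁻¹ = [[−4374, 640], [−2187, 256]] · [[−2, 5], [1, −2]] = [[9388, −23150], [4630, −11447]].

4630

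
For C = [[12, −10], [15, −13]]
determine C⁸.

[[−12354, 12610], [−18915, 19171]]

tr C = −1 and det C = −6, so the characteristic polynomial is λ² − (−1)λ + (−6) with roots 2 and −3.
Eigenvectors give P = [[1, −2], [1, −3]] with P⁻¹ = [[3, −2], [1, −1]], and C = P·diag(2, −3)·P⁻¹.
Then C⁸ = P·diag(256, 6561)·P⁻¹ = [[256, −13122], [256, −19683]] · [[3, −2], [1, −1]] = [[−12354, 12610], [−18915, 19171]].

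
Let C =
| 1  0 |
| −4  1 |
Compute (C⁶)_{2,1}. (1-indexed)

C = I + N where N = [[0, 0], [−4, 0]] is strictly lower-triangular, so N² = 0.
(I + N)⁶ = I + 6·N = [[1, 0], [−24, 1]].

−24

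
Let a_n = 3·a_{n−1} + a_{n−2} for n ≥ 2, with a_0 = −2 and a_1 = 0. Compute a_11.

With companion matrix M = [[3, 1], [1, 0]], [a_n, a_{n−1}]ᵀ = M·[a_{n−1}, a_{n−2}]ᵀ, so [a_11, a_10]ᵀ = M¹⁰·[a_1, a_0]ᵀ.
M¹⁰ = [[141481, 42837], [42837, 12970]], giving [a_11, a_10]ᵀ = [[−85674], [−25940]].

−85674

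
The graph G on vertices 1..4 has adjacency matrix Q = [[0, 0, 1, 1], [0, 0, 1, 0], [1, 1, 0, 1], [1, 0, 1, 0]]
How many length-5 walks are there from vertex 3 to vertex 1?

The number of length-5 walks from vertex 3 to vertex 1 is entry (3,1) of Q⁵, where Q is the adjacency matrix.
Q² = [[2, 1, 1, 1], [1, 1, 0, 1], [1, 0, 3, 1], [1, 1, 1, 2]]
Q³ = [[2, 1, 4, 3], [1, 0, 3, 1], [4, 3, 2, 4], [3, 1, 4, 2]]
Q⁴ = [[7, 4, 6, 6], [4, 3, 2, 4], [6, 2, 11, 6], [6, 4, 6, 7]]
Q⁵ = [[12, 6, 17, 13], [6, 2, 11, 6], [17, 11, 14, 17], [13, 6, 17, 12]]

17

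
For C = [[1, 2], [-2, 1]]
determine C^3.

[[-11, -2], [2, -11]]

C^2 = [[-3, 4], [-4, -3]]
C^3 = [[-11, -2], [2, -11]]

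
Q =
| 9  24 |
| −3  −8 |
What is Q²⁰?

Q² = Q (a projection; rank 1, trace 1), so Q²⁰ = Q.

[[9, 24], [−3, −8]]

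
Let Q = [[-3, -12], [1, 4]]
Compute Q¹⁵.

[[-3, -12], [1, 4]]

Q² = Q (a projection; rank 1, trace 1), so Q¹⁵ = Q.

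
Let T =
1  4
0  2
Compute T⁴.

T² = [[1, 12], [0, 4]]
T³ = [[1, 28], [0, 8]]
T⁴ = [[1, 60], [0, 16]]

[[1, 60], [0, 16]]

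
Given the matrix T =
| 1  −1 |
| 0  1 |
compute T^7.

[[1, −7], [0, 1]]

T = I + N where N = [[0, −1], [0, 0]] is strictly upper-triangular, so N^2 = 0.
(I + N)^7 = I + 7·N = [[1, −7], [0, 1]].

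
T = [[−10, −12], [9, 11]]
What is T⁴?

[[−44, −60], [45, 61]]

tr T = 1 and det T = −2, so the characteristic polynomial is λ² − (1)λ + (−2) with roots 2 and −1.
Eigenvectors give P = [[−1, 4], [1, −3]] with P⁻¹ = [[3, 4], [1, 1]], and T = P·diag(2, −1)·P⁻¹.
Then T⁴ = P·diag(16, 1)·P⁻¹ = [[−16, 4], [16, −3]] · [[3, 4], [1, 1]] = [[−44, −60], [45, 61]].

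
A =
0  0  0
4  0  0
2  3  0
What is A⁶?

A is strictly triangular, hence nilpotent: A³ = 0, so A⁶ = 0.

[[0, 0, 0], [0, 0, 0], [0, 0, 0]]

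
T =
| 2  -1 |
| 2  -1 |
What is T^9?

[[2, -1], [2, -1]]

T² = T (a projection; rank 1, trace 1), so T^9 = T.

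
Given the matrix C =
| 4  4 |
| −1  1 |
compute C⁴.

[[44, 180], [−45, −91]]

C² = [[12, 20], [−5, −3]]
C³ = [[28, 68], [−17, −23]]
C⁴ = [[44, 180], [−45, −91]]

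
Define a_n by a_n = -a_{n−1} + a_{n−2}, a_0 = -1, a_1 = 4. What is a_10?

With companion matrix M = [[-1, 1], [1, 0]], [a_n, a_{n−1}]ᵀ = M·[a_{n−1}, a_{n−2}]ᵀ, so [a_10, a_9]ᵀ = M⁹·[a_1, a_0]ᵀ.
M⁹ = [[-55, 34], [34, -21]], giving [a_10, a_9]ᵀ = [[-254], [157]].

-254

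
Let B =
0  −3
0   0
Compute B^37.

[[0, 0], [0, 0]]

B is strictly triangular, hence nilpotent: B^2 = 0, so B^37 = 0.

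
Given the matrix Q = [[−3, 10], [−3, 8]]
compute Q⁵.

[[−1023, 2110], [−633, 1298]]

tr Q = 5 and det Q = 6, so the characteristic polynomial is λ² − (5)λ + (6) with roots 3 and 2.
Eigenvectors give P = [[5, 2], [3, 1]] with P⁻¹ = [[−1, 2], [3, −5]], and Q = P·diag(3, 2)·P⁻¹.
Then Q⁵ = P·diag(243, 32)·P⁻¹ = [[1215, 64], [729, 32]] · [[−1, 2], [3, −5]] = [[−1023, 2110], [−633, 1298]].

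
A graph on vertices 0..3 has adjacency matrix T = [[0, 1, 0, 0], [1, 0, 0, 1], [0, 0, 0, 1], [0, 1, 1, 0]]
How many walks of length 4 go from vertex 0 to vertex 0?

2

The number of length-4 walks from vertex 0 to vertex 0 is entry (0,0) of T⁴, where T is the adjacency matrix.
T² = [[1, 0, 0, 1], [0, 2, 1, 0], [0, 1, 1, 0], [1, 0, 0, 2]]
T³ = [[0, 2, 1, 0], [2, 0, 0, 3], [1, 0, 0, 2], [0, 3, 2, 0]]
T⁴ = [[2, 0, 0, 3], [0, 5, 3, 0], [0, 3, 2, 0], [3, 0, 0, 5]]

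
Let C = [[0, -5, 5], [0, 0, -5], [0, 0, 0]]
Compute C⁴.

C is strictly triangular, hence nilpotent: C³ = 0, so C⁴ = 0.

[[0, 0, 0], [0, 0, 0], [0, 0, 0]]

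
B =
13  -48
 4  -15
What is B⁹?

[[59053, -236208], [19684, -78735]]

tr B = -2 and det B = -3, so the characteristic polynomial is λ² − (-2)λ + (-3) with roots -3 and 1.
Eigenvectors give P = [[3, -4], [1, -1]] with P⁻¹ = [[-1, 4], [-1, 3]], and B = P·diag(-3, 1)·P⁻¹.
Then B⁹ = P·diag(-19683, 1)·P⁻¹ = [[-59049, -4], [-19683, -1]] · [[-1, 4], [-1, 3]] = [[59053, -236208], [19684, -78735]].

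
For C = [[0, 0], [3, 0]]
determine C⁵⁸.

[[0, 0], [0, 0]]

C is strictly triangular, hence nilpotent: C² = 0, so C⁵⁸ = 0.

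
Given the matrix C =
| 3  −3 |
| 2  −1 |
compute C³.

[[−3, −3], [2, −7]]

C² = [[3, −6], [4, −5]]
C³ = [[−3, −3], [2, −7]]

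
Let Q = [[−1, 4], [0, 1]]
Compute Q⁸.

Q² = I (check: tr Q = 0 and det Q = −1), so Q⁸ = I since 8 is even.

[[1, 0], [0, 1]]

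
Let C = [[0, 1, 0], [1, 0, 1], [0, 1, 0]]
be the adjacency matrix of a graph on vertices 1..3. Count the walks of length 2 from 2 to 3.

0

The number of length-2 walks from vertex 2 to vertex 3 is entry (2,3) of C², where C is the adjacency matrix.
C² = [[1, 0, 1], [0, 2, 0], [1, 0, 1]]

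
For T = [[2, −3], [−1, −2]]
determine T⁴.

T² = [[7, 0], [0, 7]]
T³ = [[14, −21], [−7, −14]]
T⁴ = [[49, 0], [0, 49]]

[[49, 0], [0, 49]]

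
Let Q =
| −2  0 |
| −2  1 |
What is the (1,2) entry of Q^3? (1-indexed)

0

Q^2 = [[4, 0], [2, 1]]
Q^3 = [[−8, 0], [−6, 1]]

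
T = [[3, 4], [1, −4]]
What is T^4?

[[173, −132], [−33, 404]]

T^2 = [[13, −4], [−1, 20]]
T^3 = [[35, 68], [17, −84]]
T^4 = [[173, −132], [−33, 404]]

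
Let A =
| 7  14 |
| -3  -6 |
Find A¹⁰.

A² = A (a projection; rank 1, trace 1), so A¹⁰ = A.

[[7, 14], [-3, -6]]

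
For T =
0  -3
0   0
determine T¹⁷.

T is strictly triangular, hence nilpotent: T² = 0, so T¹⁷ = 0.

[[0, 0], [0, 0]]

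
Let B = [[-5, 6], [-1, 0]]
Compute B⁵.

[[-665, 1266], [-211, 390]]

tr B = -5 and det B = 6, so the characteristic polynomial is λ² − (-5)λ + (6) with roots -2 and -3.
Eigenvectors give P = [[-2, -3], [-1, -1]] with P⁻¹ = [[1, -3], [-1, 2]], and B = P·diag(-2, -3)·P⁻¹.
Then B⁵ = P·diag(-32, -243)·P⁻¹ = [[64, 729], [32, 243]] · [[1, -3], [-1, 2]] = [[-665, 1266], [-211, 390]].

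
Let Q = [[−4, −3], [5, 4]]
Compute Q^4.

[[1, 0], [0, 1]]

Q² = I (check: tr Q = 0 and det Q = −1), so Q^4 = I since 4 is even.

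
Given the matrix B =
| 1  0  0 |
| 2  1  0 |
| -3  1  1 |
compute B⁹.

B = I + N where N = [[0, 0, 0], [2, 0, 0], [-3, 1, 0]] is strictly lower-triangular, so N³ = 0.
(I + N)⁹ = I + 9·N + 36·N² = [[1, 0, 0], [18, 1, 0], [45, 9, 1]].

[[1, 0, 0], [18, 1, 0], [45, 9, 1]]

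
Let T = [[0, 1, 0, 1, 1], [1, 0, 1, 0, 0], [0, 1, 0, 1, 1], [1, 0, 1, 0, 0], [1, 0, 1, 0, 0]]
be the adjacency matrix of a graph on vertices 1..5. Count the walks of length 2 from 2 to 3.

0

The number of length-2 walks from vertex 2 to vertex 3 is entry (2,3) of T^2, where T is the adjacency matrix.
T^2 = [[3, 0, 3, 0, 0], [0, 2, 0, 2, 2], [3, 0, 3, 0, 0], [0, 2, 0, 2, 2], [0, 2, 0, 2, 2]]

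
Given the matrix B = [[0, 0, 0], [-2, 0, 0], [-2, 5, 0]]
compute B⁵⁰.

B is strictly triangular, hence nilpotent: B³ = 0, so B⁵⁰ = 0.

[[0, 0, 0], [0, 0, 0], [0, 0, 0]]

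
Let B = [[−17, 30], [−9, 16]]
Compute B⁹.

tr B = −1 and det B = −2, so the characteristic polynomial is λ² − (−1)λ + (−2) with roots −2 and 1.
Eigenvectors give P = [[2, −5], [1, −3]] with P⁻¹ = [[3, −5], [1, −2]], and B = P·diag(−2, 1)·P⁻¹.
Then B⁹ = P·diag(−512, 1)·P⁻¹ = [[−1024, −5], [−512, −3]] · [[3, −5], [1, −2]] = [[−3077, 5130], [−1539, 2566]].

[[−3077, 5130], [−1539, 2566]]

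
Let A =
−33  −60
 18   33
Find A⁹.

[[−216513, −393660], [118098, 216513]]

tr A = 0 and det A = −9, so the characteristic polynomial is λ² − (0)λ + (−9) with roots −3 and 3.
Eigenvectors give P = [[−2, −5], [1, 3]] with P⁻¹ = [[−3, −5], [1, 2]], and A = P·diag(−3, 3)·P⁻¹.
Then A⁹ = P·diag(−19683, 19683)·P⁻¹ = [[39366, −98415], [−19683, 59049]] · [[−3, −5], [1, 2]] = [[−216513, −393660], [118098, 216513]].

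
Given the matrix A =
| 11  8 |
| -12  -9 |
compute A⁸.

[[19681, 13120], [-19680, -13119]]

tr A = 2 and det A = -3, so the characteristic polynomial is λ² − (2)λ + (-3) with roots 3 and -1.
Eigenvectors give P = [[-1, -2], [1, 3]] with P⁻¹ = [[-3, -2], [1, 1]], and A = P·diag(3, -1)·P⁻¹.
Then A⁸ = P·diag(6561, 1)·P⁻¹ = [[-6561, -2], [6561, 3]] · [[-3, -2], [1, 1]] = [[19681, 13120], [-19680, -13119]].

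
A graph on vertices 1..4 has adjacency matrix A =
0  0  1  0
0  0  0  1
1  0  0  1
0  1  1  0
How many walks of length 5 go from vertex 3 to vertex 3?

0

The number of length-5 walks from vertex 3 to vertex 3 is entry (3,3) of A⁵, where A is the adjacency matrix.
A² = [[1, 0, 0, 1], [0, 1, 1, 0], [0, 1, 2, 0], [1, 0, 0, 2]]
A³ = [[0, 1, 2, 0], [1, 0, 0, 2], [2, 0, 0, 3], [0, 2, 3, 0]]
A⁴ = [[2, 0, 0, 3], [0, 2, 3, 0], [0, 3, 5, 0], [3, 0, 0, 5]]
A⁵ = [[0, 3, 5, 0], [3, 0, 0, 5], [5, 0, 0, 8], [0, 5, 8, 0]]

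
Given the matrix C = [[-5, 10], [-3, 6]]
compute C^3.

C² = C (a projection; rank 1, trace 1), so C^3 = C.

[[-5, 10], [-3, 6]]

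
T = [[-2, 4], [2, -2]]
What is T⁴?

T² = [[12, -16], [-8, 12]]
T³ = [[-56, 80], [40, -56]]
T⁴ = [[272, -384], [-192, 272]]

[[272, -384], [-192, 272]]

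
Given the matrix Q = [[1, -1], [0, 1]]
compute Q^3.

Q = I + N where N = [[0, -1], [0, 0]] is strictly upper-triangular, so N^2 = 0.
(I + N)^3 = I + 3·N = [[1, -3], [0, 1]].

[[1, -3], [0, 1]]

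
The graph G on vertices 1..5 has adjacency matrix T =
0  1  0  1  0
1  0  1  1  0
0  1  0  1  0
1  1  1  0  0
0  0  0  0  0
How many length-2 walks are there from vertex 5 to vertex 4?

0

The number of length-2 walks from vertex 5 to vertex 4 is entry (5,4) of T^2, where T is the adjacency matrix.
T^2 = [[2, 1, 2, 1, 0], [1, 3, 1, 2, 0], [2, 1, 2, 1, 0], [1, 2, 1, 3, 0], [0, 0, 0, 0, 0]]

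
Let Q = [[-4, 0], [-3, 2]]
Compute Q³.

[[-64, 0], [-36, 8]]

Q² = [[16, 0], [6, 4]]
Q³ = [[-64, 0], [-36, 8]]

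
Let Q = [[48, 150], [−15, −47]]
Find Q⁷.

tr Q = 1 and det Q = −6, so the characteristic polynomial is λ² − (1)λ + (−6) with roots −2 and 3.
Eigenvectors give P = [[−3, 10], [1, −3]] with P⁻¹ = [[3, 10], [1, 3]], and Q = P·diag(−2, 3)·P⁻¹.
Then Q⁷ = P·diag(−128, 2187)·P⁻¹ = [[384, 21870], [−128, −6561]] · [[3, 10], [1, 3]] = [[23022, 69450], [−6945, −20963]].

[[23022, 69450], [−6945, −20963]]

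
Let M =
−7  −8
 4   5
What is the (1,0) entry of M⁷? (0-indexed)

2188

tr M = −2 and det M = −3, so the characteristic polynomial is λ² − (−2)λ + (−3) with roots 1 and −3.
Eigenvectors give P = [[1, −2], [−1, 1]] with P⁻¹ = [[−1, −2], [−1, −1]], and M = P·diag(1, −3)·P⁻¹.
Then M⁷ = P·diag(1, −2187)·P⁻¹ = [[1, 4374], [−1, −2187]] · [[−1, −2], [−1, −1]] = [[−4375, −4376], [2188, 2189]].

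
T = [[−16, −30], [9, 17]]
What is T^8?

tr T = 1 and det T = −2, so the characteristic polynomial is λ² − (1)λ + (−2) with roots −1 and 2.
Eigenvectors give P = [[2, 5], [−1, −3]] with P⁻¹ = [[3, 5], [−1, −2]], and T = P·diag(−1, 2)·P⁻¹.
Then T^8 = P·diag(1, 256)·P⁻¹ = [[2, 1280], [−1, −768]] · [[3, 5], [−1, −2]] = [[−1274, −2550], [765, 1531]].

[[−1274, −2550], [765, 1531]]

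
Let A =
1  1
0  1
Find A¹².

A = I + N where N = [[0, 1], [0, 0]] is strictly upper-triangular, so N² = 0.
(I + N)¹² = I + 12·N = [[1, 12], [0, 1]].

[[1, 12], [0, 1]]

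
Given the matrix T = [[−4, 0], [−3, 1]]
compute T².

[[16, 0], [9, 1]]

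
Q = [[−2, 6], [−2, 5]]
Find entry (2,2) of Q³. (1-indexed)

tr Q = 3 and det Q = 2, so the characteristic polynomial is λ² − (3)λ + (2) with roots 2 and 1.
Eigenvectors give P = [[−3, 2], [−2, 1]] with P⁻¹ = [[1, −2], [2, −3]], and Q = P·diag(2, 1)·P⁻¹.
Then Q³ = P·diag(8, 1)·P⁻¹ = [[−24, 2], [−16, 1]] · [[1, −2], [2, −3]] = [[−20, 42], [−14, 29]].

29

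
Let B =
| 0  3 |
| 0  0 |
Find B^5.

B is strictly triangular, hence nilpotent: B^2 = 0, so B^5 = 0.

[[0, 0], [0, 0]]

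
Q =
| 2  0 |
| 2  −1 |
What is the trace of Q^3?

Q^2 = [[4, 0], [2, 1]]
Q^3 = [[8, 0], [6, −1]]

7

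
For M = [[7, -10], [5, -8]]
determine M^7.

tr M = -1 and det M = -6, so the characteristic polynomial is λ² − (-1)λ + (-6) with roots -3 and 2.
Eigenvectors give P = [[-1, 2], [-1, 1]] with P⁻¹ = [[1, -2], [1, -1]], and M = P·diag(-3, 2)·P⁻¹.
Then M^7 = P·diag(-2187, 128)·P⁻¹ = [[2187, 256], [2187, 128]] · [[1, -2], [1, -1]] = [[2443, -4630], [2315, -4502]].

[[2443, -4630], [2315, -4502]]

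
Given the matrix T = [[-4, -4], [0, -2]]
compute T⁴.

T² = [[16, 24], [0, 4]]
T³ = [[-64, -112], [0, -8]]
T⁴ = [[256, 480], [0, 16]]

[[256, 480], [0, 16]]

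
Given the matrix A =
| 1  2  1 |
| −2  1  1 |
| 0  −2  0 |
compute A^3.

[[−7, −10, −1], [6, −11, −9], [8, 10, 2]]

A^2 = [[−3, 2, 3], [−4, −5, −1], [4, −2, −2]]
A^3 = [[−7, −10, −1], [6, −11, −9], [8, 10, 2]]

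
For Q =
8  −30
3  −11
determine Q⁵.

[[278, −930], [93, −311]]

tr Q = −3 and det Q = 2, so the characteristic polynomial is λ² − (−3)λ + (2) with roots −2 and −1.
Eigenvectors give P = [[3, 10], [1, 3]] with P⁻¹ = [[−3, 10], [1, −3]], and Q = P·diag(−2, −1)·P⁻¹.
Then Q⁵ = P·diag(−32, −1)·P⁻¹ = [[−96, −10], [−32, −3]] · [[−3, 10], [1, −3]] = [[278, −930], [93, −311]].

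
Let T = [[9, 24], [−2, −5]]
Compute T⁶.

tr T = 4 and det T = 3, so the characteristic polynomial is λ² − (4)λ + (3) with roots 1 and 3.
Eigenvectors give P = [[3, 4], [−1, −1]] with P⁻¹ = [[−1, −4], [1, 3]], and T = P·diag(1, 3)·P⁻¹.
Then T⁶ = P·diag(1, 729)·P⁻¹ = [[3, 2916], [−1, −729]] · [[−1, −4], [1, 3]] = [[2913, 8736], [−728, −2183]].

[[2913, 8736], [−728, −2183]]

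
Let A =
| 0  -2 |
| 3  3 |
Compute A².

[[-6, -6], [9, 3]]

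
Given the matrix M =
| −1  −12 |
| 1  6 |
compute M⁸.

[[−18659, −75660], [6305, 25476]]

tr M = 5 and det M = 6, so the characteristic polynomial is λ² − (5)λ + (6) with roots 3 and 2.
Eigenvectors give P = [[−3, 4], [1, −1]] with P⁻¹ = [[1, 4], [1, 3]], and M = P·diag(3, 2)·P⁻¹.
Then M⁸ = P·diag(6561, 256)·P⁻¹ = [[−19683, 1024], [6561, −256]] · [[1, 4], [1, 3]] = [[−18659, −75660], [6305, 25476]].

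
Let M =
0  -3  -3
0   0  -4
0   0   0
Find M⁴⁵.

[[0, 0, 0], [0, 0, 0], [0, 0, 0]]

M is strictly triangular, hence nilpotent: M³ = 0, so M⁴⁵ = 0.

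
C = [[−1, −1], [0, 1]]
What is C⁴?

C² = I (check: tr C = 0 and det C = −1), so C⁴ = I since 4 is even.

[[1, 0], [0, 1]]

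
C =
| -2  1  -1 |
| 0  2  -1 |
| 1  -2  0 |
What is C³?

C² = [[3, 2, 1], [-1, 6, -2], [-2, -3, 1]]
C³ = [[-5, 5, -5], [0, 15, -5], [5, -10, 5]]

[[-5, 5, -5], [0, 15, -5], [5, -10, 5]]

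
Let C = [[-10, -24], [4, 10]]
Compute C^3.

tr C = 0 and det C = -4, so the characteristic polynomial is λ² − (0)λ + (-4) with roots 2 and -2.
Eigenvectors give P = [[-2, -3], [1, 1]] with P⁻¹ = [[1, 3], [-1, -2]], and C = P·diag(2, -2)·P⁻¹.
Then C^3 = P·diag(8, -8)·P⁻¹ = [[-16, 24], [8, -8]] · [[1, 3], [-1, -2]] = [[-40, -96], [16, 40]].

[[-40, -96], [16, 40]]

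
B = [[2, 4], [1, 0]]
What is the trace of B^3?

32

B^2 = [[8, 8], [2, 4]]
B^3 = [[24, 32], [8, 8]]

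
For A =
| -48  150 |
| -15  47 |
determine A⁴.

tr A = -1 and det A = -6, so the characteristic polynomial is λ² − (-1)λ + (-6) with roots -3 and 2.
Eigenvectors give P = [[10, 3], [3, 1]] with P⁻¹ = [[1, -3], [-3, 10]], and A = P·diag(-3, 2)·P⁻¹.
Then A⁴ = P·diag(81, 16)·P⁻¹ = [[810, 48], [243, 16]] · [[1, -3], [-3, 10]] = [[666, -1950], [195, -569]].

[[666, -1950], [195, -569]]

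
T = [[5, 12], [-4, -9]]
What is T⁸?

[[-19679, -39360], [13120, 26241]]

tr T = -4 and det T = 3, so the characteristic polynomial is λ² − (-4)λ + (3) with roots -3 and -1.
Eigenvectors give P = [[3, -2], [-2, 1]] with P⁻¹ = [[-1, -2], [-2, -3]], and T = P·diag(-3, -1)·P⁻¹.
Then T⁸ = P·diag(6561, 1)·P⁻¹ = [[19683, -2], [-13122, 1]] · [[-1, -2], [-2, -3]] = [[-19679, -39360], [13120, 26241]].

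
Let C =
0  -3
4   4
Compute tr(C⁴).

-224

C² = [[-12, -12], [16, 4]]
C³ = [[-48, -12], [16, -32]]
C⁴ = [[-48, 96], [-128, -176]]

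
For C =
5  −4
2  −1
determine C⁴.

[[161, −160], [80, −79]]

tr C = 4 and det C = 3, so the characteristic polynomial is λ² − (4)λ + (3) with roots 1 and 3.
Eigenvectors give P = [[−1, 2], [−1, 1]] with P⁻¹ = [[1, −2], [1, −1]], and C = P·diag(1, 3)·P⁻¹.
Then C⁴ = P·diag(1, 81)·P⁻¹ = [[−1, 162], [−1, 81]] · [[1, −2], [1, −1]] = [[161, −160], [80, −79]].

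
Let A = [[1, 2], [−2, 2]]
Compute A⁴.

[[−27, −18], [18, −36]]

A² = [[−3, 6], [−6, 0]]
A³ = [[−15, 6], [−6, −12]]
A⁴ = [[−27, −18], [18, −36]]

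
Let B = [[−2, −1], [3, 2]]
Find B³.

[[−2, −1], [3, 2]]

B² = I (check: tr B = 0 and det B = −1), so B³ = B since 3 is odd.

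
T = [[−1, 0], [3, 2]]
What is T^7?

tr T = 1 and det T = −2, so the characteristic polynomial is λ² − (1)λ + (−2) with roots −1 and 2.
Eigenvectors give P = [[1, 0], [−1, −1]] with P⁻¹ = [[1, 0], [−1, −1]], and T = P·diag(−1, 2)·P⁻¹.
Then T^7 = P·diag(−1, 128)·P⁻¹ = [[−1, 0], [1, −128]] · [[1, 0], [−1, −1]] = [[−1, 0], [129, 128]].

[[−1, 0], [129, 128]]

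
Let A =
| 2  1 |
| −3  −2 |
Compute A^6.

A² = I (check: tr A = 0 and det A = −1), so A^6 = I since 6 is even.

[[1, 0], [0, 1]]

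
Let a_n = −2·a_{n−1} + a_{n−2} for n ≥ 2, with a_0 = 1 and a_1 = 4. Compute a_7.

With companion matrix A = [[−2, 1], [1, 0]], [a_n, a_{n−1}]ᵀ = A·[a_{n−1}, a_{n−2}]ᵀ, so [a_7, a_6]ᵀ = A⁶·[a_1, a_0]ᵀ.
A⁶ = [[169, −70], [−70, 29]], giving [a_7, a_6]ᵀ = [[606], [−251]].

606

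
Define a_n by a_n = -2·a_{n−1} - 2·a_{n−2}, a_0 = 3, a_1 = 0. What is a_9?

0

With companion matrix A = [[-2, -2], [1, 0]], [a_n, a_{n−1}]ᵀ = A·[a_{n−1}, a_{n−2}]ᵀ, so [a_9, a_8]ᵀ = A⁸·[a_1, a_0]ᵀ.
A⁸ = [[16, 0], [0, 16]], giving [a_9, a_8]ᵀ = [[0], [48]].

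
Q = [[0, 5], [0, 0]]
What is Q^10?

Q is strictly triangular, hence nilpotent: Q^2 = 0, so Q^10 = 0.

[[0, 0], [0, 0]]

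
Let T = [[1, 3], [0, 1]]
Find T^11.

[[1, 33], [0, 1]]

T = I + N where N = [[0, 3], [0, 0]] is strictly upper-triangular, so N^2 = 0.
(I + N)^11 = I + 11·N = [[1, 33], [0, 1]].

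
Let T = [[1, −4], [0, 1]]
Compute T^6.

T = I + N where N = [[0, −4], [0, 0]] is strictly upper-triangular, so N^2 = 0.
(I + N)^6 = I + 6·N = [[1, −24], [0, 1]].

[[1, −24], [0, 1]]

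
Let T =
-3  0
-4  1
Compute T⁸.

tr T = -2 and det T = -3, so the characteristic polynomial is λ² − (-2)λ + (-3) with roots 1 and -3.
Eigenvectors give P = [[0, 1], [-1, 1]] with P⁻¹ = [[1, -1], [1, 0]], and T = P·diag(1, -3)·P⁻¹.
Then T⁸ = P·diag(1, 6561)·P⁻¹ = [[0, 6561], [-1, 6561]] · [[1, -1], [1, 0]] = [[6561, 0], [6560, 1]].

[[6561, 0], [6560, 1]]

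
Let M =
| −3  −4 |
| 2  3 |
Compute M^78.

M² = I (check: tr M = 0 and det M = −1), so M^78 = I since 78 is even.

[[1, 0], [0, 1]]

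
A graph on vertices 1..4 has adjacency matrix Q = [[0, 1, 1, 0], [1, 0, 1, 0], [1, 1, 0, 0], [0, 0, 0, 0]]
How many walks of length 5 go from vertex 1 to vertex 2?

The number of length-5 walks from vertex 1 to vertex 2 is entry (1,2) of Q^5, where Q is the adjacency matrix.
Q^2 = [[2, 1, 1, 0], [1, 2, 1, 0], [1, 1, 2, 0], [0, 0, 0, 0]]
Q^3 = [[2, 3, 3, 0], [3, 2, 3, 0], [3, 3, 2, 0], [0, 0, 0, 0]]
Q^4 = [[6, 5, 5, 0], [5, 6, 5, 0], [5, 5, 6, 0], [0, 0, 0, 0]]
Q^5 = [[10, 11, 11, 0], [11, 10, 11, 0], [11, 11, 10, 0], [0, 0, 0, 0]]

11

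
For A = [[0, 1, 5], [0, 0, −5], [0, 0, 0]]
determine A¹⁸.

A is strictly triangular, hence nilpotent: A³ = 0, so A¹⁸ = 0.

[[0, 0, 0], [0, 0, 0], [0, 0, 0]]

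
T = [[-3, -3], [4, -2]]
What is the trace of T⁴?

-527

T² = [[-3, 15], [-20, -8]]
T³ = [[69, -21], [28, 76]]
T⁴ = [[-291, -165], [220, -236]]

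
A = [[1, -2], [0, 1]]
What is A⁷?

[[1, -14], [0, 1]]

A = I + N where N = [[0, -2], [0, 0]] is strictly upper-triangular, so N² = 0.
(I + N)⁷ = I + 7·N = [[1, -14], [0, 1]].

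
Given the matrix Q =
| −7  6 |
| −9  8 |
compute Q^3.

tr Q = 1 and det Q = −2, so the characteristic polynomial is λ² − (1)λ + (−2) with roots 2 and −1.
Eigenvectors give P = [[−2, 1], [−3, 1]] with P⁻¹ = [[1, −1], [3, −2]], and Q = P·diag(2, −1)·P⁻¹.
Then Q^3 = P·diag(8, −1)·P⁻¹ = [[−16, −1], [−24, −1]] · [[1, −1], [3, −2]] = [[−19, 18], [−27, 26]].

[[−19, 18], [−27, 26]]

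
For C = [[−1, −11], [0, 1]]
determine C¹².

C² = I (check: tr C = 0 and det C = −1), so C¹² = I since 12 is even.

[[1, 0], [0, 1]]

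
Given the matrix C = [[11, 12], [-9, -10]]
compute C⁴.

tr C = 1 and det C = -2, so the characteristic polynomial is λ² − (1)λ + (-2) with roots 2 and -1.
Eigenvectors give P = [[4, -1], [-3, 1]] with P⁻¹ = [[1, 1], [3, 4]], and C = P·diag(2, -1)·P⁻¹.
Then C⁴ = P·diag(16, 1)·P⁻¹ = [[64, -1], [-48, 1]] · [[1, 1], [3, 4]] = [[61, 60], [-45, -44]].

[[61, 60], [-45, -44]]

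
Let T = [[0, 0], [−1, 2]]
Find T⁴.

[[0, 0], [−8, 16]]

T² = [[0, 0], [−2, 4]]
T³ = [[0, 0], [−4, 8]]
T⁴ = [[0, 0], [−8, 16]]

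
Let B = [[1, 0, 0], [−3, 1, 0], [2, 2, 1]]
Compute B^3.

B = I + N where N = [[0, 0, 0], [−3, 0, 0], [2, 2, 0]] is strictly lower-triangular, so N^3 = 0.
(I + N)^3 = I + 3·N + 3·N^2 = [[1, 0, 0], [−9, 1, 0], [−12, 6, 1]].

[[1, 0, 0], [−9, 1, 0], [−12, 6, 1]]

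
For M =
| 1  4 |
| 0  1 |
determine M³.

[[1, 12], [0, 1]]

M = I + N where N = [[0, 4], [0, 0]] is strictly upper-triangular, so N² = 0.
(I + N)³ = I + 3·N = [[1, 12], [0, 1]].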